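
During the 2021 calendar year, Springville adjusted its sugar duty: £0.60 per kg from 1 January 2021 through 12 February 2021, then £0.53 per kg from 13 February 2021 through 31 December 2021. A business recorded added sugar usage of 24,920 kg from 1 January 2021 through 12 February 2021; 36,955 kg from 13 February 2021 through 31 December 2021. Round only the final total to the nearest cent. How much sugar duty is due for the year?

£34,538.15

1 January – 12 February 2021: 24,920 kg at £0.60/kg → £14,952.00
13 February – 31 December 2021: 36,955 kg at £0.53/kg → £19,586.15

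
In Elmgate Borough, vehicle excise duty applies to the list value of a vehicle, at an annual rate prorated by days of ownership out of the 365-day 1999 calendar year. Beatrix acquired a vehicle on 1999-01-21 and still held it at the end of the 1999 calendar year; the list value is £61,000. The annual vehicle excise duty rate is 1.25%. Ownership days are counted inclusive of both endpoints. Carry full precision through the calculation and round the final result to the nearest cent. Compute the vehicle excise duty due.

Days held (1999-01-21 to 1999-12-31): 345 out of 365
Tax = £61,000 × 1.25% × 345/365 = £720.7192

£720.72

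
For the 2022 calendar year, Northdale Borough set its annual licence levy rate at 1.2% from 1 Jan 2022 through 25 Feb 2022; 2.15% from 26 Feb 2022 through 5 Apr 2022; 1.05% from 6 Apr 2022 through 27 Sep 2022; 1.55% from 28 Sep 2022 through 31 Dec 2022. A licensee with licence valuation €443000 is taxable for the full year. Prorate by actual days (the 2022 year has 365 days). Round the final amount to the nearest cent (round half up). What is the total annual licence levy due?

1 Jan – 25 Feb 2022: 56 days at 1.2% → €443000 × 1.2% × 56/365 = €815.6055
26 Feb – 5 Apr 2022: 39 days at 2.15% → €443000 × 2.15% × 39/365 = €1017.6863
6 Apr – 27 Sep 2022: 175 days at 1.05% → €443000 × 1.05% × 175/365 = €2230.1712
28 Sep – 31 Dec 2022: 95 days at 1.55% → €443000 × 1.55% × 95/365 = €1787.1712
Total = €5850.6342

€5850.63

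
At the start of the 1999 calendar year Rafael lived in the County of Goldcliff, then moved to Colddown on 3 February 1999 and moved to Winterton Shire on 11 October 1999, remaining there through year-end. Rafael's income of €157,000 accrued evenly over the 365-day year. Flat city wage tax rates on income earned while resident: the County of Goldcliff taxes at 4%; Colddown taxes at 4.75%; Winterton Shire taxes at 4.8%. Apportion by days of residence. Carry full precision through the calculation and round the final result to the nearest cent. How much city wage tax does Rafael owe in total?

€7,368.68

The County of Goldcliff, 1 January – 2 February 1999: 33 days → €157,000 × 4% × 33/365 = €567.7808
Colddown, 3 February – 10 October 1999: 250 days → €157,000 × 4.75% × 250/365 = €5,107.8767
Winterton Shire, 11 October – 31 December 1999: 82 days → €157,000 × 4.8% × 82/365 = €1,693.0192
Total = €7,368.6767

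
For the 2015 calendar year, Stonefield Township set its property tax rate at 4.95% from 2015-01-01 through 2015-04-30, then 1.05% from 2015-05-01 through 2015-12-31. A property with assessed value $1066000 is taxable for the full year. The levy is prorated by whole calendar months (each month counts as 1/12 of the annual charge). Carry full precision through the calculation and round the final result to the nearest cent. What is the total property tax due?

2015-01-01 to 2015-04-30: 4 months at 4.95% → $1066000 × 4.95% × 4/12 = $17589.0000
2015-05-01 to 2015-12-31: 8 months at 1.05% → $1066000 × 1.05% × 8/12 = $7462.0000
Total = $25051.0000

$25051.00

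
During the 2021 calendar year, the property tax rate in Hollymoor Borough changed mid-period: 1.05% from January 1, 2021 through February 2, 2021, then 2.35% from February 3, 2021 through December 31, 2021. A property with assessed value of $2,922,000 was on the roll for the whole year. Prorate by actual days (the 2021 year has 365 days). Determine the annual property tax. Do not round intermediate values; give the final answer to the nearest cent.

$65,232.65

January 1 – February 2, 2021: 33 days at 1.05% → $2,922,000 × 1.05% × 33/365 = $2,773.8986
February 3 – December 31, 2021: 332 days at 2.35% → $2,922,000 × 2.35% × 332/365 = $62,458.7507
Total = $65,232.6493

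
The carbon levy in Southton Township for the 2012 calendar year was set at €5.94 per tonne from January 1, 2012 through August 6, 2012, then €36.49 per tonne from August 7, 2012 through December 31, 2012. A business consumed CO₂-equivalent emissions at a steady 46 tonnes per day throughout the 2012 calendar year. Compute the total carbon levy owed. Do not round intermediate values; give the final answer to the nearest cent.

January 1 – August 6, 2012: 219 days × 46 tonnes/day = 10,074 tonnes at €5.94/tonne → €59,839.56
August 7 – December 31, 2012: 147 days × 46 tonnes/day = 6,762 tonnes at €36.49/tonne → €246,745.38

€306,584.94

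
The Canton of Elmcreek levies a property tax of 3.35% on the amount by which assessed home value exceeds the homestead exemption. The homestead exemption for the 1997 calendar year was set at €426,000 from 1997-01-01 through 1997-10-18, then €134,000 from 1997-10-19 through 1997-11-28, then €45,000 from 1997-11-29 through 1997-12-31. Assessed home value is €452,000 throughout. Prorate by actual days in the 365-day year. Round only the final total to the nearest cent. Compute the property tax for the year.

1997-01-01 to 1997-10-18: 291 days, exemption €426,000 → (€452,000 − €426,000) × 3.35% × 291/365 = €694.4137
1997-10-19 to 1997-11-28: 41 days, exemption €134,000 → (€452,000 − €134,000) × 3.35% × 41/365 = €1,196.6384
1997-11-29 to 1997-12-31: 33 days, exemption €45,000 → (€452,000 − €45,000) × 3.35% × 33/365 = €1,232.7082
Total = €3,123.7603

€3,123.76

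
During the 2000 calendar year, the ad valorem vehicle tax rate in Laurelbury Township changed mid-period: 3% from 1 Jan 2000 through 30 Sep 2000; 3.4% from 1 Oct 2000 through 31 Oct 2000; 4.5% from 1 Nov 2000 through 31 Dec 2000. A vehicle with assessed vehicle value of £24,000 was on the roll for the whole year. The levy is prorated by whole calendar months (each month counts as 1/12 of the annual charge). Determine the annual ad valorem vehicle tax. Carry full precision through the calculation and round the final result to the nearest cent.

1 Jan – 30 Sep 2000: 9 months at 3% → £24,000 × 3% × 9/12 = £540.0000
1 Oct – 31 Oct 2000: 1 month at 3.4% → £24,000 × 3.4% × 1/12 = £68.0000
1 Nov – 31 Dec 2000: 2 months at 4.5% → £24,000 × 4.5% × 2/12 = £180.0000
Total = £788.0000

£788.00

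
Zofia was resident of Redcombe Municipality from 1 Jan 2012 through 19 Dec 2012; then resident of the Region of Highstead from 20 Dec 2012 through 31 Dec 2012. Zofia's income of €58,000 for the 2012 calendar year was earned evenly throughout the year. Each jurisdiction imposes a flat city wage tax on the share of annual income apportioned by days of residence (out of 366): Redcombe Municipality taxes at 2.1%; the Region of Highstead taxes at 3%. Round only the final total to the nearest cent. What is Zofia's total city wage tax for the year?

Redcombe Municipality, 1 Jan – 19 Dec 2012: 354 days → €58,000 × 2.1% × 354/366 = €1,178.0656
The Region of Highstead, 20 Dec – 31 Dec 2012: 12 days → €58,000 × 3% × 12/366 = €57.0492
Total = €1,235.1148

€1,235.11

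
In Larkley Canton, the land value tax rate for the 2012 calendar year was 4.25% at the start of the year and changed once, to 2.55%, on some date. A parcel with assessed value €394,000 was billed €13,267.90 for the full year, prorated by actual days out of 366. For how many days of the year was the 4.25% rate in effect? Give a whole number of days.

176 days

Let d = days at the first rate; then 366 − d days at the second rate.
€394,000 × [4.25%·d + 2.55%·(366−d)] / 366 = €13,267.90
Solving gives d = 176, so the new rate took effect on June 25, 2012.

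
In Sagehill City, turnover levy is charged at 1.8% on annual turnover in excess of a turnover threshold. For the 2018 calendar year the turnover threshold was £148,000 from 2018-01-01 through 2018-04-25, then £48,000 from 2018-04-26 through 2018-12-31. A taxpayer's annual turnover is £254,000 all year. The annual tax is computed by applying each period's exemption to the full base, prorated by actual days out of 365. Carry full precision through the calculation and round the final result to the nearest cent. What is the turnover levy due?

2018-01-01 to 2018-04-25: 115 days, exemption £148,000 → (£254,000 − £148,000) × 1.8% × 115/365 = £601.1507
2018-04-26 to 2018-12-31: 250 days, exemption £48,000 → (£254,000 − £48,000) × 1.8% × 250/365 = £2,539.7260
Total = £3,140.8767

£3,140.88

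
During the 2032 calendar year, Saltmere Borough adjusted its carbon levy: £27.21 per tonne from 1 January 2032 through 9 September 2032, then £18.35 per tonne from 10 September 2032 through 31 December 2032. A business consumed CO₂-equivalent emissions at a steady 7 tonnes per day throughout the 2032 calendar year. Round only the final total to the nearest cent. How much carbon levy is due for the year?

£62703.76

1 January – 9 September 2032: 253 days × 7 tonnes/day = 1,771 tonnes at £27.21/tonne → £48188.91
10 September – 31 December 2032: 113 days × 7 tonnes/day = 791 tonnes at £18.35/tonne → £14514.85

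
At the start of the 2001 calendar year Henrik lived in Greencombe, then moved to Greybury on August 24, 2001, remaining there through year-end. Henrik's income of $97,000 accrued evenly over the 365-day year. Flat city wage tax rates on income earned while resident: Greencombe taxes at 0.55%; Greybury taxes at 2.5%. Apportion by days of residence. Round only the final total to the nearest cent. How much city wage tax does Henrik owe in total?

$1,207.18

Greencombe, January 1 – August 23, 2001: 235 days → $97,000 × 0.55% × 235/365 = $343.4863
Greybury, August 24 – December 31, 2001: 130 days → $97,000 × 2.5% × 130/365 = $863.6986
Total = $1,207.1849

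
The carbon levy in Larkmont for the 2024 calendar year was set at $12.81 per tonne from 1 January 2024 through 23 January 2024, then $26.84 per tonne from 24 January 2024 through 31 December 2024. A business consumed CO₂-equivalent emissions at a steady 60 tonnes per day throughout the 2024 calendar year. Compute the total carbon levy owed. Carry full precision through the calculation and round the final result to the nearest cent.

$570045.00

1 January – 23 January 2024: 23 days × 60 tonnes/day = 1,380 tonnes at $12.81/tonne → $17677.80
24 January – 31 December 2024: 343 days × 60 tonnes/day = 20,580 tonnes at $26.84/tonne → $552367.20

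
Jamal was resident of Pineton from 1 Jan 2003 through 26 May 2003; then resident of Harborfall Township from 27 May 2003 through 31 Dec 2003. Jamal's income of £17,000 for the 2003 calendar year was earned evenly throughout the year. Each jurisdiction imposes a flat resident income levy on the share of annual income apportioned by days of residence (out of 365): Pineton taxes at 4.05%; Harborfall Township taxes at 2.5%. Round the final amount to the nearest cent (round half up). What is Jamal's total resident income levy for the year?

£530.40

Pineton, 1 Jan – 26 May 2003: 146 days → £17,000 × 4.05% × 146/365 = £275.4000
Harborfall Township, 27 May – 31 Dec 2003: 219 days → £17,000 × 2.5% × 219/365 = £255.0000
Total = £530.4000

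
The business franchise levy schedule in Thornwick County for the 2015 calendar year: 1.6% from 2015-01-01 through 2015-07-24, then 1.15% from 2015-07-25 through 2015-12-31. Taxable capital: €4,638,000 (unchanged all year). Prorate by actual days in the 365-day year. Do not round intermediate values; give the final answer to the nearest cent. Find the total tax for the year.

€65,059.07

2015-01-01 to 2015-07-24: 205 days at 1.6% → €4,638,000 × 1.6% × 205/365 = €41,678.4658
2015-07-25 to 2015-12-31: 160 days at 1.15% → €4,638,000 × 1.15% × 160/365 = €23,380.6027
Total = €65,059.0685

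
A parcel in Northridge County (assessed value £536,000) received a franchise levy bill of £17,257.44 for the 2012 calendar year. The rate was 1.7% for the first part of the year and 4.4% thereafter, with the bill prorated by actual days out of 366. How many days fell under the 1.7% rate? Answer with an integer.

Let d = days at the first rate; then 366 − d days at the second rate.
£536,000 × [1.7%·d + 4.4%·(366−d)] / 366 = £17,257.44
Solving gives d = 160, so the new rate took effect on 9 Jun 2012.

160 days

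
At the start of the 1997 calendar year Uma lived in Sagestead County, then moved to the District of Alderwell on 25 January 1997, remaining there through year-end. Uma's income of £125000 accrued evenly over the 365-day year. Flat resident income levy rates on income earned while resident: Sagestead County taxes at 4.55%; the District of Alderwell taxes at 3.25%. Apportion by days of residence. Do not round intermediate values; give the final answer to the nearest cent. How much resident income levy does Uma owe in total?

£4169.35

Sagestead County, 1 January – 24 January 1997: 24 days → £125000 × 4.55% × 24/365 = £373.9726
The District of Alderwell, 25 January – 31 December 1997: 341 days → £125000 × 3.25% × 341/365 = £3795.3767
Total = £4169.3493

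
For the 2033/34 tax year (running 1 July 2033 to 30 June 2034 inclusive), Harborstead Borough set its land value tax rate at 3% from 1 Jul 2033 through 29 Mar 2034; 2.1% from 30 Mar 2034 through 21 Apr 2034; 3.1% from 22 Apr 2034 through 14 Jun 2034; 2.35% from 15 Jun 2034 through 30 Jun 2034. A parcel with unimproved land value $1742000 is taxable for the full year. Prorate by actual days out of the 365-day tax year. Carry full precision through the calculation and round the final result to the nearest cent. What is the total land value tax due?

$51033.44

1 Jul 2033 – 29 Mar 2034: 272 days at 3% → $1742000 × 3% × 272/365 = $38944.4384
30 Mar – 21 Apr 2034: 23 days at 2.1% → $1742000 × 2.1% × 23/365 = $2305.1671
22 Apr – 14 Jun 2034: 54 days at 3.1% → $1742000 × 3.1% × 54/365 = $7989.3370
15 Jun – 30 Jun 2034: 16 days at 2.35% → $1742000 × 2.35% × 16/365 = $1794.4986
Total = $51033.4411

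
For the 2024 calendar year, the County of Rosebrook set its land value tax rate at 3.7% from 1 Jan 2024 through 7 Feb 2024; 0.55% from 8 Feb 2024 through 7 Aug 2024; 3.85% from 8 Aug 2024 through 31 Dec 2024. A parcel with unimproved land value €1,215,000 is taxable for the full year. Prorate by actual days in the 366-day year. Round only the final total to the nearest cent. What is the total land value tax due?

€26,650.33

1 Jan – 7 Feb 2024: 38 days at 3.7% → €1,215,000 × 3.7% × 38/366 = €4,667.4590
8 Feb – 7 Aug 2024: 182 days at 0.55% → €1,215,000 × 0.55% × 182/366 = €3,322.9918
8 Aug – 31 Dec 2024: 146 days at 3.85% → €1,215,000 × 3.85% × 146/366 = €18,659.8770
Total = €26,650.3279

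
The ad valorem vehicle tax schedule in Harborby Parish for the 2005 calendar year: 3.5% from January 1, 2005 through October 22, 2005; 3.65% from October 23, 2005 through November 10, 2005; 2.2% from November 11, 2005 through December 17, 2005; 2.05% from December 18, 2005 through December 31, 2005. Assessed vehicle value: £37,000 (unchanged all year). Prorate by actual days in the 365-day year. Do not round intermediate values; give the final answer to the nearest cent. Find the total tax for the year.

January 1 – October 22, 2005: 295 days at 3.5% → £37,000 × 3.5% × 295/365 = £1,046.6438
October 23 – November 10, 2005: 19 days at 3.65% → £37,000 × 3.65% × 19/365 = £70.3000
November 11 – December 17, 2005: 37 days at 2.2% → £37,000 × 2.2% × 37/365 = £82.5151
December 18 – December 31, 2005: 14 days at 2.05% → £37,000 × 2.05% × 14/365 = £29.0932
Total = £1,228.5521

£1,228.55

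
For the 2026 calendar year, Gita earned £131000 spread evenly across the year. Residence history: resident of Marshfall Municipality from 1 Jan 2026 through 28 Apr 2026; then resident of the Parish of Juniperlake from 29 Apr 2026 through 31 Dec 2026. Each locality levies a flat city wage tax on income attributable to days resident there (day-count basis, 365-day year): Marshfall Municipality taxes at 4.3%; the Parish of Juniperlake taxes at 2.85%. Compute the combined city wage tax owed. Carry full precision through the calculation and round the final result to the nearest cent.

Marshfall Municipality, 1 Jan – 28 Apr 2026: 118 days → £131000 × 4.3% × 118/365 = £1821.0795
The Parish of Juniperlake, 29 Apr – 31 Dec 2026: 247 days → £131000 × 2.85% × 247/365 = £2526.5055
Total = £4347.5849

£4347.58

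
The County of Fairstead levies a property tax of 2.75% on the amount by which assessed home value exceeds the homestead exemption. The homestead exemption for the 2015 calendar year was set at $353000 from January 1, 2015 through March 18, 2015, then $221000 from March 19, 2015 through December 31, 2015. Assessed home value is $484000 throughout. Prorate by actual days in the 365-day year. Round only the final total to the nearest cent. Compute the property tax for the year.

$6466.72

January 1 – March 18, 2015: 77 days, exemption $353000 → ($484000 − $353000) × 2.75% × 77/365 = $759.9795
March 19 – December 31, 2015: 288 days, exemption $221000 → ($484000 − $221000) × 2.75% × 288/365 = $5706.7397
Total = $6466.7192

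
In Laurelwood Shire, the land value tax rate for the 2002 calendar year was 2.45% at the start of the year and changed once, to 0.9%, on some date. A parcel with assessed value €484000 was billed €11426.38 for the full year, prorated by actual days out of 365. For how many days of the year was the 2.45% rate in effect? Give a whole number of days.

344 days

Let d = days at the first rate; then 365 − d days at the second rate.
€484000 × [2.45%·d + 0.9%·(365−d)] / 365 = €11426.38
Solving gives d = 344, so the new rate took effect on 11 December 2002.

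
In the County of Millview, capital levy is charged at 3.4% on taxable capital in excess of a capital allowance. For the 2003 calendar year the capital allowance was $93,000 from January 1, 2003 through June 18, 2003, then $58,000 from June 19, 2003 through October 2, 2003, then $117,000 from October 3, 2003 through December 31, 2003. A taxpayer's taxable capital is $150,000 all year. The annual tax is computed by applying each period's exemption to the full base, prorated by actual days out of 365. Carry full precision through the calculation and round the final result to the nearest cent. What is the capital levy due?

January 1 – June 18, 2003: 169 days, exemption $93,000 → ($150,000 − $93,000) × 3.4% × 169/365 = $897.3205
June 19 – October 2, 2003: 106 days, exemption $58,000 → ($150,000 − $58,000) × 3.4% × 106/365 = $908.4055
October 3 – December 31, 2003: 90 days, exemption $117,000 → ($150,000 − $117,000) × 3.4% × 90/365 = $276.6575
Total = $2,082.3836

$2,082.38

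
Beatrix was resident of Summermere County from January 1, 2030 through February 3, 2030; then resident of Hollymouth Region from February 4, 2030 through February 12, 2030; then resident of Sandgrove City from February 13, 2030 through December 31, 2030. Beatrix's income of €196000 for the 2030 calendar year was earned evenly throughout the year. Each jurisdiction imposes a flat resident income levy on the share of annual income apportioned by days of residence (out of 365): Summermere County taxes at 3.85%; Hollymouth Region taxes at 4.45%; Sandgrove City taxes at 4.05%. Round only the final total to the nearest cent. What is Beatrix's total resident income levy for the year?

€7920.82

Summermere County, January 1 – February 3, 2030: 34 days → €196000 × 3.85% × 34/365 = €702.9151
Hollymouth Region, February 4 – February 12, 2030: 9 days → €196000 × 4.45% × 9/365 = €215.0630
Sandgrove City, February 13 – December 31, 2030: 322 days → €196000 × 4.05% × 322/365 = €7002.8384
Total = €7920.8164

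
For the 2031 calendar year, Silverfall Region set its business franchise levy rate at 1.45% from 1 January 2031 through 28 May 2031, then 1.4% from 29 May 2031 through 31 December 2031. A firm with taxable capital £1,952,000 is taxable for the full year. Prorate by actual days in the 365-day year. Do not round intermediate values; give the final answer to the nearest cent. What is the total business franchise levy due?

£27,723.75

1 January – 28 May 2031: 148 days at 1.45% → £1,952,000 × 1.45% × 148/365 = £11,476.6904
29 May – 31 December 2031: 217 days at 1.4% → £1,952,000 × 1.4% × 217/365 = £16,247.0575
Total = £27,723.7479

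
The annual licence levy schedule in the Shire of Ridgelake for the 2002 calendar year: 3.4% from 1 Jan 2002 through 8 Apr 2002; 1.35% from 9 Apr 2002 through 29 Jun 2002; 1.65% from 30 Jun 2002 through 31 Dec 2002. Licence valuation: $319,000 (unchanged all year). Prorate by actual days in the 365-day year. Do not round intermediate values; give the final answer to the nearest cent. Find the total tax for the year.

1 Jan – 8 Apr 2002: 98 days at 3.4% → $319,000 × 3.4% × 98/365 = $2,912.0767
9 Apr – 29 Jun 2002: 82 days at 1.35% → $319,000 × 1.35% × 82/365 = $967.4877
30 Jun – 31 Dec 2002: 185 days at 1.65% → $319,000 × 1.65% × 185/365 = $2,667.8014
Total = $6,547.3658

$6,547.37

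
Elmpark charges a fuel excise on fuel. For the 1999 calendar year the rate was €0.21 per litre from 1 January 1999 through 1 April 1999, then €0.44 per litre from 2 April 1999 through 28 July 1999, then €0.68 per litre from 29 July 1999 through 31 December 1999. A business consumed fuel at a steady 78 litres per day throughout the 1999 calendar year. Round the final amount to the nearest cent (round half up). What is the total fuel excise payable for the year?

€13,814.58

1 January – 1 April 1999: 91 days × 78 litres/day = 7,098 litres at €0.21/litre → €1,490.58
2 April – 28 July 1999: 118 days × 78 litres/day = 9,204 litres at €0.44/litre → €4,049.76
29 July – 31 December 1999: 156 days × 78 litres/day = 12,168 litres at €0.68/litre → €8,274.24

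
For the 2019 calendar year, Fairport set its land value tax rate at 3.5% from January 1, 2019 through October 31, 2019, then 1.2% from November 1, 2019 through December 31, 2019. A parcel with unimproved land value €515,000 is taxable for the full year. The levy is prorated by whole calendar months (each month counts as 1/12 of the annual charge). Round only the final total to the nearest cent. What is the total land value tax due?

€16,050.83

January 1 – October 31, 2019: 10 months at 3.5% → €515,000 × 3.5% × 10/12 = €15,020.8333
November 1 – December 31, 2019: 2 months at 1.2% → €515,000 × 1.2% × 2/12 = €1,030.0000
Total = €16,050.8333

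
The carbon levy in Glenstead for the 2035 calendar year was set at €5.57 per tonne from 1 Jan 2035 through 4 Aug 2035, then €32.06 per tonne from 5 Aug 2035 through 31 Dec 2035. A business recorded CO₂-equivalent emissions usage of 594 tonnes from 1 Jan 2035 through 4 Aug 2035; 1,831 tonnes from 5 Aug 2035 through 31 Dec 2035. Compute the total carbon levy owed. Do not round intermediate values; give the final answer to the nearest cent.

€62010.44

1 Jan – 4 Aug 2035: 594 tonnes at €5.57/tonne → €3308.58
5 Aug – 31 Dec 2035: 1,831 tonnes at €32.06/tonne → €58701.86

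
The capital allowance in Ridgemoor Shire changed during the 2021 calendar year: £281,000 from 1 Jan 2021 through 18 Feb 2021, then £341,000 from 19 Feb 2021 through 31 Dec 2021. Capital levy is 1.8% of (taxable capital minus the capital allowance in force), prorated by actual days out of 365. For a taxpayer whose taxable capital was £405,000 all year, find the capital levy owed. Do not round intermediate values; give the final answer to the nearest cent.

£1,296.99

1 Jan – 18 Feb 2021: 49 days, exemption £281,000 → (£405,000 − £281,000) × 1.8% × 49/365 = £299.6384
19 Feb – 31 Dec 2021: 316 days, exemption £341,000 → (£405,000 − £341,000) × 1.8% × 316/365 = £997.3479
Total = £1,296.9863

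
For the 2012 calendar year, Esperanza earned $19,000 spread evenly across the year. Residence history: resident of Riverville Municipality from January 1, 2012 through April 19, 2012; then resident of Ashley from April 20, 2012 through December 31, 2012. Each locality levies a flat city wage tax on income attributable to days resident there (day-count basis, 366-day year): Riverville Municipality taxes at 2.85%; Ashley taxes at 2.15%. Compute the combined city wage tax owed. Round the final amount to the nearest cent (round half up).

Riverville Municipality, January 1 – April 19, 2012: 110 days → $19,000 × 2.85% × 110/366 = $162.7459
Ashley, April 20 – December 31, 2012: 256 days → $19,000 × 2.15% × 256/366 = $285.7268
Total = $448.4727

$448.47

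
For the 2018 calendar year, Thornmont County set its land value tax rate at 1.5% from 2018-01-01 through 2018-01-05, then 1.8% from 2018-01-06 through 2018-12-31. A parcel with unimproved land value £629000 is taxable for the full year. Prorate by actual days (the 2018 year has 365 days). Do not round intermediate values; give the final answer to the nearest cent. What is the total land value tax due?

£11296.15

2018-01-01 to 2018-01-05: 5 days at 1.5% → £629000 × 1.5% × 5/365 = £129.2466
2018-01-06 to 2018-12-31: 360 days at 1.8% → £629000 × 1.8% × 360/365 = £11166.9041
Total = £11296.1507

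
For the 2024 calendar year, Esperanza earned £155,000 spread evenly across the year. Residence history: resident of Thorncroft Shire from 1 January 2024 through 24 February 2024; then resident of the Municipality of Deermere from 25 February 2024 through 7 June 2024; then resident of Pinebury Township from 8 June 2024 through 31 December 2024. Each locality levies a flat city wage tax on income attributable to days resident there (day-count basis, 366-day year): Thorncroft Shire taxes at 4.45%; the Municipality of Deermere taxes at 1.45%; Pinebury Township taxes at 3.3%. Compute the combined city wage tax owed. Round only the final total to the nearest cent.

Thorncroft Shire, 1 January – 24 February 2024: 55 days → £155,000 × 4.45% × 55/366 = £1,036.5096
The Municipality of Deermere, 25 February – 7 June 2024: 104 days → £155,000 × 1.45% × 104/366 = £638.6339
Pinebury Township, 8 June – 31 December 2024: 207 days → £155,000 × 3.3% × 207/366 = £2,892.9098
Total = £4,568.0533

£4,568.05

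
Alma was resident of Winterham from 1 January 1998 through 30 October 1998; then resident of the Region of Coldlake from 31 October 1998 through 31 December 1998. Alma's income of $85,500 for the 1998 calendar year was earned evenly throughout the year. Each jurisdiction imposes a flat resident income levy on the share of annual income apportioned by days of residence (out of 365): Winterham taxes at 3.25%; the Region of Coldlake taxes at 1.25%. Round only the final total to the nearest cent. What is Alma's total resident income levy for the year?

$2,488.28

Winterham, 1 January – 30 October 1998: 303 days → $85,500 × 3.25% × 303/365 = $2,306.7432
The Region of Coldlake, 31 October – 31 December 1998: 62 days → $85,500 × 1.25% × 62/365 = $181.5411
Total = $2,488.2842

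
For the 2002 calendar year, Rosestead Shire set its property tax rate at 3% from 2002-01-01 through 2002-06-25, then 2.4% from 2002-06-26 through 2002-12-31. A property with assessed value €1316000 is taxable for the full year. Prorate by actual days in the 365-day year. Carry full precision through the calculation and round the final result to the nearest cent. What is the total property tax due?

2002-01-01 to 2002-06-25: 176 days at 3% → €1316000 × 3% × 176/365 = €19036.9315
2002-06-26 to 2002-12-31: 189 days at 2.4% → €1316000 × 2.4% × 189/365 = €16354.4548
Total = €35391.3863

€35391.39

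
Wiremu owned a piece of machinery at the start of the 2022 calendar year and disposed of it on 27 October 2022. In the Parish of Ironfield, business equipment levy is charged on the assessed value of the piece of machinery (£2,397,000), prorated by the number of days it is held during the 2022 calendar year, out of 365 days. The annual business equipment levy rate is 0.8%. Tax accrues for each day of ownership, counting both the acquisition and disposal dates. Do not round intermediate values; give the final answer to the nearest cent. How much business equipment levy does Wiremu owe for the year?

£15,761.10

Days held (1 January – 27 October 2022): 300 out of 365
Tax = £2,397,000 × 0.8% × 300/365 = £15,761.0959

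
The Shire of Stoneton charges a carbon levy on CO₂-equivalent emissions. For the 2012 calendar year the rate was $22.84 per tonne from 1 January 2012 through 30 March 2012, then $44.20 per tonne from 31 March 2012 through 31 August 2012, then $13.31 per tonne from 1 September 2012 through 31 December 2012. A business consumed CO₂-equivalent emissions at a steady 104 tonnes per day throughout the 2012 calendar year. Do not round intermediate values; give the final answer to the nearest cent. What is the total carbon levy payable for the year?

1 January – 30 March 2012: 90 days × 104 tonnes/day = 9,360 tonnes at $22.84/tonne → $213,782.40
31 March – 31 August 2012: 154 days × 104 tonnes/day = 16,016 tonnes at $44.20/tonne → $707,907.20
1 September – 31 December 2012: 122 days × 104 tonnes/day = 12,688 tonnes at $13.31/tonne → $168,877.28

$1,090,566.88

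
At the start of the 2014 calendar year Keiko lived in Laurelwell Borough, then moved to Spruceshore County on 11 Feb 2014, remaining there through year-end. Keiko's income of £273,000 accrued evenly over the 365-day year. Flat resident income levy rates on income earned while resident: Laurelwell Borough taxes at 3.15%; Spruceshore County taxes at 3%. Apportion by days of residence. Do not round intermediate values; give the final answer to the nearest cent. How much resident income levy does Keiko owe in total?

Laurelwell Borough, 1 Jan – 10 Feb 2014: 41 days → £273,000 × 3.15% × 41/365 = £965.9712
Spruceshore County, 11 Feb – 31 Dec 2014: 324 days → £273,000 × 3% × 324/365 = £7,270.0274
Total = £8,235.9986

£8,236.00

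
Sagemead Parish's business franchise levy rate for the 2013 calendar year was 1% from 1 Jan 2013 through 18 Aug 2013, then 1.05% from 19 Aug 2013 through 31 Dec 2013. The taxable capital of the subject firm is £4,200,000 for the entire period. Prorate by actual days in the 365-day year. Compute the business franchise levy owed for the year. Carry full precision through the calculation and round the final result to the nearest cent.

£42,776.71

1 Jan – 18 Aug 2013: 230 days at 1% → £4,200,000 × 1% × 230/365 = £26,465.7534
19 Aug – 31 Dec 2013: 135 days at 1.05% → £4,200,000 × 1.05% × 135/365 = £16,310.9589
Total = £42,776.7123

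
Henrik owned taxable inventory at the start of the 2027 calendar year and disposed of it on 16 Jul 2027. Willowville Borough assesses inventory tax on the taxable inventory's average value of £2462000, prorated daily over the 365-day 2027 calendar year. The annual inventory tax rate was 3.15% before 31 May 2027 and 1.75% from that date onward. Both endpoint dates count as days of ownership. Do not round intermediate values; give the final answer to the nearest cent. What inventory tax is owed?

£37419.03

1 Jan – 30 May 2027: 150 days at 3.15% → £2462000 × 3.15% × 150/365 = £31871.0959
31 May – 16 Jul 2027: 47 days at 1.75% → £2462000 × 1.75% × 47/365 = £5547.9315
Total = £37419.0274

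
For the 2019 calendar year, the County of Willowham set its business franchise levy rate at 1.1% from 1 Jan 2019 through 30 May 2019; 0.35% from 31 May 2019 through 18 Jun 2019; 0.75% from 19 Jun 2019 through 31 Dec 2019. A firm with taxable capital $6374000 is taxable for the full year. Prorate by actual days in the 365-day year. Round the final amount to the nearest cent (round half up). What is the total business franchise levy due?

1 Jan – 30 May 2019: 150 days at 1.1% → $6374000 × 1.1% × 150/365 = $28813.9726
31 May – 18 Jun 2019: 19 days at 0.35% → $6374000 × 0.35% × 19/365 = $1161.2904
19 Jun – 31 Dec 2019: 196 days at 0.75% → $6374000 × 0.75% × 196/365 = $25670.6301
Total = $55645.8932

$55645.89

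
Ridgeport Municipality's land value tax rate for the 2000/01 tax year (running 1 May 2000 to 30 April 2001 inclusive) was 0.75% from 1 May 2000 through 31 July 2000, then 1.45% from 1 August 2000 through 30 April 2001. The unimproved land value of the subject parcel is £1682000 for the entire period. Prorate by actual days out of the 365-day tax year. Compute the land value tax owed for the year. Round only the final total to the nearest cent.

1 May – 31 July 2000: 92 days at 0.75% → £1682000 × 0.75% × 92/365 = £3179.6712
1 August 2000 – 30 April 2001: 273 days at 1.45% → £1682000 × 1.45% × 273/365 = £18241.6356
Total = £21421.3068

£21421.31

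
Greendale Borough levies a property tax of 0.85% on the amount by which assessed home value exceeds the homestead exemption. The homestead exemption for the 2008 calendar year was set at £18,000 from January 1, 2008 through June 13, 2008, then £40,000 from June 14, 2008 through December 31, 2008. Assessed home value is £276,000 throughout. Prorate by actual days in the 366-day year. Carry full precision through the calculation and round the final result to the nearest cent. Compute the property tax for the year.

January 1 – June 13, 2008: 165 days, exemption £18,000 → (£276,000 − £18,000) × 0.85% × 165/366 = £988.6475
June 14 – December 31, 2008: 201 days, exemption £40,000 → (£276,000 − £40,000) × 0.85% × 201/366 = £1,101.6557
Total = £2,090.3033

£2,090.30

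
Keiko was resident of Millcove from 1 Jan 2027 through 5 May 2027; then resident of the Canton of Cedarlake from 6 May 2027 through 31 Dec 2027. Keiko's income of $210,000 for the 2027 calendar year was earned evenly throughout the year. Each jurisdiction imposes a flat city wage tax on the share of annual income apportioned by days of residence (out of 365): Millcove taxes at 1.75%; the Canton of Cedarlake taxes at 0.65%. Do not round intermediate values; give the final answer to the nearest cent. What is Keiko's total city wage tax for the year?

$2,156.10

Millcove, 1 Jan – 5 May 2027: 125 days → $210,000 × 1.75% × 125/365 = $1,258.5616
The Canton of Cedarlake, 6 May – 31 Dec 2027: 240 days → $210,000 × 0.65% × 240/365 = $897.5342
Total = $2,156.0959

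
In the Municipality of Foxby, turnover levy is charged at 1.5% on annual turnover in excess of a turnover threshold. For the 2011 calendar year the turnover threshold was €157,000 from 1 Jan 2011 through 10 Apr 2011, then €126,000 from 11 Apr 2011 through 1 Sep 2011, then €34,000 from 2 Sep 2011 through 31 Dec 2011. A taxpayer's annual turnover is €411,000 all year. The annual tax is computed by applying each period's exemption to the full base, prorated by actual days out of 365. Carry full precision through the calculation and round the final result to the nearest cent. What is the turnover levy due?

1 Jan – 10 Apr 2011: 100 days, exemption €157,000 → (€411,000 − €157,000) × 1.5% × 100/365 = €1,043.8356
11 Apr – 1 Sep 2011: 144 days, exemption €126,000 → (€411,000 − €126,000) × 1.5% × 144/365 = €1,686.5753
2 Sep – 31 Dec 2011: 121 days, exemption €34,000 → (€411,000 − €34,000) × 1.5% × 121/365 = €1,874.6712
Total = €4,605.0822

€4,605.08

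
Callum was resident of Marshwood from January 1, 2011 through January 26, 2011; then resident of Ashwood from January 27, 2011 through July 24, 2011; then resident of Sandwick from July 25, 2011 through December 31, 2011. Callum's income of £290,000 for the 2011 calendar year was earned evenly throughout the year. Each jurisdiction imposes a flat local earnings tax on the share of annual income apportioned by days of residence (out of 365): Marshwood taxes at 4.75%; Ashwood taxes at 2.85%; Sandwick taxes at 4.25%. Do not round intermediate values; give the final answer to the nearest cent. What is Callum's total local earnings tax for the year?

Marshwood, January 1 – January 26, 2011: 26 days → £290,000 × 4.75% × 26/365 = £981.2329
Ashwood, January 27 – July 24, 2011: 179 days → £290,000 × 2.85% × 179/365 = £4,053.2466
Sandwick, July 25 – December 31, 2011: 160 days → £290,000 × 4.25% × 160/365 = £5,402.7397
Total = £10,437.2192

£10,437.22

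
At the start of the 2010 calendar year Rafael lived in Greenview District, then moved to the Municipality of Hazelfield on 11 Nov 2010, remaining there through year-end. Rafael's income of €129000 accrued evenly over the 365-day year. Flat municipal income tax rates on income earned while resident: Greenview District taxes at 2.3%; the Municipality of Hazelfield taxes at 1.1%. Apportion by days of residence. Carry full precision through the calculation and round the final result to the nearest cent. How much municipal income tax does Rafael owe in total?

Greenview District, 1 Jan – 10 Nov 2010: 314 days → €129000 × 2.3% × 314/365 = €2552.4329
The Municipality of Hazelfield, 11 Nov – 31 Dec 2010: 51 days → €129000 × 1.1% × 51/365 = €198.2712
Total = €2750.7041

€2750.70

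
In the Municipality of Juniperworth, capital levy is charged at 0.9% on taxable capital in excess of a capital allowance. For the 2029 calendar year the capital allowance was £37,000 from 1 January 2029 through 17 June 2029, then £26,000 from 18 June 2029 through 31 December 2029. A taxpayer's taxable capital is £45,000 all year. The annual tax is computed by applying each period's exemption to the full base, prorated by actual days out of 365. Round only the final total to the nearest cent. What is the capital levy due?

1 January – 17 June 2029: 168 days, exemption £37,000 → (£45,000 − £37,000) × 0.9% × 168/365 = £33.1397
18 June – 31 December 2029: 197 days, exemption £26,000 → (£45,000 − £26,000) × 0.9% × 197/365 = £92.2932
Total = £125.4329

£125.43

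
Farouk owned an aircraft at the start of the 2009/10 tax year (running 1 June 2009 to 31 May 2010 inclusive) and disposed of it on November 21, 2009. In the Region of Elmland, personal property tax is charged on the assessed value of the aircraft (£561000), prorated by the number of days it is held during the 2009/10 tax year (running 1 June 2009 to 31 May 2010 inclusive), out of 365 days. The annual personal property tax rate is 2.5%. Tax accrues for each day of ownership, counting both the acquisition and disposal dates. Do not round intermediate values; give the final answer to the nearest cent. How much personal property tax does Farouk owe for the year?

£6685.89

Days held (June 1 – November 21, 2009): 174 out of 365
Tax = £561000 × 2.5% × 174/365 = £6685.8904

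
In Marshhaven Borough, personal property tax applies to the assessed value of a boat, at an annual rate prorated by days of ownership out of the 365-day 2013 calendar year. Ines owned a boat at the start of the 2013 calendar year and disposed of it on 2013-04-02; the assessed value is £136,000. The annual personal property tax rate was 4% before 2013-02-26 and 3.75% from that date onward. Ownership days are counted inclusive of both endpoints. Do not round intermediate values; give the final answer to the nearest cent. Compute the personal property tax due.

2013-01-01 to 2013-02-25: 56 days at 4% → £136,000 × 4% × 56/365 = £834.6301
2013-02-26 to 2013-04-02: 36 days at 3.75% → £136,000 × 3.75% × 36/365 = £503.0137
Total = £1,337.6438

£1,337.64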